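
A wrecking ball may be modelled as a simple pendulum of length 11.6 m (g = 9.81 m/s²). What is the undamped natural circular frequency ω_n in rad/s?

For a simple pendulum ω_n = √(g/L) = √(9.81/11.6) = √0.8457 = 0.9196 rad/s.

0.920 rad/s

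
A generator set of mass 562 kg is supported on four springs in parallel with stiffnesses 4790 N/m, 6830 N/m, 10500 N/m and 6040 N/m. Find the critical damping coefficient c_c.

7960 N·s/m

Parallel springs add: k_eq = 4790 + 6830 + 10500 + 6040 = 28160 N/m.
c_c = 2√(k_eq·m) = 2√(28160 × 562) = 2 × 3978 = 7956 N·s/m.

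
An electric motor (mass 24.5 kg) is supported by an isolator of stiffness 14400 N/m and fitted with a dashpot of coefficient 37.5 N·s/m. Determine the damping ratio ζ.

ω_n = √(k/m) = √(14400/24.5) = 24.24 rad/s.
Critical damping c_c = 2√(k·m) = 2√(14400 × 24.5) = 1188 N·s/m, so ζ = c/c_c = 37.5/1188 = 0.03157.

0.0316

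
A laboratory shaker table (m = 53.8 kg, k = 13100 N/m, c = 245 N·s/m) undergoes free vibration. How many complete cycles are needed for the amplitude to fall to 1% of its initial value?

5 cycles

ζ = c/(2√(km)) = 245/(2√(13100 × 53.8)) = 245/1679 = 0.1459.
Logarithmic decrement δ = 2πζ/√(1 − ζ²) = 2π × 0.1459/√(1 − 0.0213) = 0.9268.
x_n/x₀ = e^(−nδ) ≤ 0.01; take ln: n ≥ ln(1/0.01)/δ = 4.605/0.9268 = 4.969.
So 5 complete cycles are required.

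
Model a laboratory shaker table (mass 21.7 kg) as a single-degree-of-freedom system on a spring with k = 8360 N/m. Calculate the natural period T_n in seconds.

0.320 s

ω_n = √(k/m) = √(8360/21.7) = √385.3 = 19.63 rad/s.
T_n = 2π/ω_n = 6.283/19.63 = 0.3201 s.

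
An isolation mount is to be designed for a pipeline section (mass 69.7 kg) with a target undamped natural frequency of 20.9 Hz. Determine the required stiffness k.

1200000 N/m

ω_n = 2πf_n = 2π × 20.9 = 131.3 rad/s.
k = m·ω_n² = 69.7 × 131.3² = 69.7 × 17240 = 1202000 N/m.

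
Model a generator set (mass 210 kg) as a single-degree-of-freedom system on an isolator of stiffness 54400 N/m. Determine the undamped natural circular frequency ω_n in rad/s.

16.1 rad/s

ω_n = √(k/m) = √(54400/210) = √259.0 = 16.09 rad/s.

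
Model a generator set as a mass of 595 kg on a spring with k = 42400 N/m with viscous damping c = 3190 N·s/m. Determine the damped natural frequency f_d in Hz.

1.27 Hz

ω_n = √(k/m) = √(42400/595) = 8.442 rad/s.
Critical damping c_c = 2√(k·m) = 2√(42400 × 595) = 10050 N·s/m, so ζ = c/c_c = 3190/10050 = 0.3176.
ω_d = ω_n√(1 − ζ²) = 8.442 × √(1 − 0.101) = 8.005 rad/s.
f_d = ω_d/(2π) = 1.274 Hz.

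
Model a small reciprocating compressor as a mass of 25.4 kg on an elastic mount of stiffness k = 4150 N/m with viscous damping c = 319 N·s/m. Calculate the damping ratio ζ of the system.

ω_n = √(k/m) = √(4150/25.4) = 12.78 rad/s.
Critical damping c_c = 2√(k·m) = 2√(4150 × 25.4) = 649.3 N·s/m, so ζ = c/c_c = 319/649.3 = 0.4913.

0.491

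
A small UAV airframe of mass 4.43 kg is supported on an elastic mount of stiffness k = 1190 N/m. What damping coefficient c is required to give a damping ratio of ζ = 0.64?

c_c = 2√(k·m) = 2√(1190 × 4.43) = 145.2 N·s/m.
c = ζ·c_c = 0.64 × 145.2 = 92.94 N·s/m.

92.9 N·s/m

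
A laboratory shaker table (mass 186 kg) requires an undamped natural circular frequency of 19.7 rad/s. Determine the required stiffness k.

k = m·ω_n² = 186 × 19.70² = 186 × 388.1 = 72180 N/m.

72200 N/m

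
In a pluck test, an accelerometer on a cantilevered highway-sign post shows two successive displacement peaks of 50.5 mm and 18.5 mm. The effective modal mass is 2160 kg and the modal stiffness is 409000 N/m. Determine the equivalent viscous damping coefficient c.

9380 N·s/m

Logarithmic decrement δ = (1/n)·ln(x₀/x_n) = (1/1)·ln(50.5/18.5) = (1/1)·ln(2.730) = 1.004.
ζ = δ/√(4π² + δ²) = 1.004/√(39.48 + 1.01) = 1.004/6.363 = 0.1578.
c = ζ · 2√(km) = 0.1578 × 2√(409000 × 2160) = 0.1578 × 59450 = 9382 N·s/m.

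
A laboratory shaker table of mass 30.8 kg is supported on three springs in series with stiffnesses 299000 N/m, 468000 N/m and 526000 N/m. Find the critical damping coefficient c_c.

Series springs: 1/k_eq = 1/299000 + 1/468000 + 1/526000 = 7.382×10^-6, so k_eq = 135500 N/m.
c_c = 2√(k_eq·m) = 2√(135500 × 30.8) = 2 × 2043 = 4085 N·s/m.

4090 N·s/m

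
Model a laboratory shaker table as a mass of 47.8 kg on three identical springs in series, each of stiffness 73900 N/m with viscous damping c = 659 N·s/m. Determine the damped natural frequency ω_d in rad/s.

Series springs: 1/k_eq = 3/73900, so k_eq = 73900/3 = 24630 N/m.
ω_n = √(k_eq/m) = √(24630/47.8) = 22.70 rad/s.
Critical damping c_c = 2√(k_eq·m) = 2√(24630 × 47.8) = 2170 N·s/m, so ζ = c/c_c = 659/2170 = 0.3037.
ω_d = ω_n√(1 − ζ²) = 22.70 × √(1 − 0.0922) = 21.63 rad/s.

21.6 rad/s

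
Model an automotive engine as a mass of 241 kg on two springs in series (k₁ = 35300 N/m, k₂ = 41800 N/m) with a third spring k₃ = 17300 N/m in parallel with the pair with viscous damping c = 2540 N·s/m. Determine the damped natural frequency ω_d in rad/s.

Series pair: k_s = k₁k₂/(k₁+k₂) = (35300)(41800)/(35300 + 41800) = 19140 N/m. In parallel with k₃: k_eq = 19140 + 17300 = 36440 N/m.
ω_n = √(k_eq/m) = √(36440/241) = 12.30 rad/s.
Critical damping c_c = 2√(k_eq·m) = 2√(36440 × 241) = 5927 N·s/m, so ζ = c/c_c = 2540/5927 = 0.4286.
ω_d = ω_n√(1 − ζ²) = 12.30 × √(1 − 0.184) = 11.11 rad/s.

11.1 rad/s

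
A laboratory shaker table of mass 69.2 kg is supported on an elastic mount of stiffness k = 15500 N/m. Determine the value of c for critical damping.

2070 N·s/m

c_c = 2√(k·m) = 2√(15500 × 69.2) = 2 × 1036 = 2071 N·s/m.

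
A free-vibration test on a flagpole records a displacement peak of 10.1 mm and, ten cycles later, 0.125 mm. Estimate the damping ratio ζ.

Logarithmic decrement δ = (1/n)·ln(x₀/x_n) = (1/10)·ln(10.1/0.125) = (1/10)·ln(80.80) = 0.4392.
ζ = δ/√(4π² + δ²) = 0.4392/√(39.48 + 0.193) = 0.4392/6.299 = 0.06973.

0.0697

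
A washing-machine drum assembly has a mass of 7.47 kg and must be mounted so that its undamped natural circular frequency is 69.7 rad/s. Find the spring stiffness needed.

36300 N/m

k = m·ω_n² = 7.47 × 69.70² = 7.47 × 4858 = 36290 N/m.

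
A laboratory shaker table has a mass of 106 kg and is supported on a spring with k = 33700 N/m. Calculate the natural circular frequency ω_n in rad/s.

17.8 rad/s

ω_n = √(k/m) = √(33700/106) = √317.9 = 17.83 rad/s.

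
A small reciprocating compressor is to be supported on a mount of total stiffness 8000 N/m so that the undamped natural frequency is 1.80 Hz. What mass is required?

62.5 kg

ω_n = 2πf_n = 2π × 1.80 = 11.31 rad/s.
m = k/ω_n² = 8000/11.31² = 8000/127.9 = 62.54 kg.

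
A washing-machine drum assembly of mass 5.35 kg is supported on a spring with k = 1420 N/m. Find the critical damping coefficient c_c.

174 N·s/m

c_c = 2√(k·m) = 2√(1420 × 5.35) = 2 × 87.16 = 174.3 N·s/m.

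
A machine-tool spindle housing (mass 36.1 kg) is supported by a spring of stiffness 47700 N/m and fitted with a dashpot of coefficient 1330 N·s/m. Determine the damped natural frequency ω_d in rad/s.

ω_n = √(k/m) = √(47700/36.1) = 36.35 rad/s.
Critical damping c_c = 2√(k·m) = 2√(47700 × 36.1) = 2624 N·s/m, so ζ = c/c_c = 1330/2624 = 0.5068.
ω_d = ω_n√(1 − ζ²) = 36.35 × √(1 − 0.257) = 31.34 rad/s.

31.3 rad/s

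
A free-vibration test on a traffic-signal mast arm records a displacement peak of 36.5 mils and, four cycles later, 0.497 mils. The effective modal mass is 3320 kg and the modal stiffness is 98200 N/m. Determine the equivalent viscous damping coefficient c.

6090 N·s/m

Logarithmic decrement δ = (1/n)·ln(x₀/x_n) = (1/4)·ln(36.5/0.497) = (1/4)·ln(73.44) = 1.074.
ζ = δ/√(4π² + δ²) = 1.074/√(39.48 + 1.15) = 1.074/6.374 = 0.1685.
c = ζ · 2√(km) = 0.1685 × 2√(98200 × 3320) = 0.1685 × 36110 = 6085 N·s/m.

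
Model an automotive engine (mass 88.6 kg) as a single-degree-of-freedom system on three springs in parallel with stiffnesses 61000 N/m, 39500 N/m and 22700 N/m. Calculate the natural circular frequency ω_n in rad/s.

Parallel springs add: k_eq = 61000 + 39500 + 22700 = 123200 N/m.
ω_n = √(k_eq/m) = √(123200/88.6) = √1391 = 37.29 rad/s.

37.3 rad/s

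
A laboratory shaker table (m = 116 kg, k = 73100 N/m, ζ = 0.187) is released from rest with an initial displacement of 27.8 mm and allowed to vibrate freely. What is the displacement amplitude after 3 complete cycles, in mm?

Logarithmic decrement δ = 2πζ/√(1 − ζ²) = 2π × 0.1870/√(1 − 0.0350) = 1.196.
After n cycles, x_n/x₀ = e^(−nδ), so x_3 = 27.8 × e^(−3 × 1.196) = 27.8 × 0.02765 = 0.7686 mm.

0.769 mm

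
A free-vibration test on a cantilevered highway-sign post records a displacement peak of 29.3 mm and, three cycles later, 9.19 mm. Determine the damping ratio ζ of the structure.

0.0614

Logarithmic decrement δ = (1/n)·ln(x₀/x_n) = (1/3)·ln(29.3/9.19) = (1/3)·ln(3.188) = 0.3865.
ζ = δ/√(4π² + δ²) = 0.3865/√(39.48 + 0.149) = 0.3865/6.295 = 0.06140.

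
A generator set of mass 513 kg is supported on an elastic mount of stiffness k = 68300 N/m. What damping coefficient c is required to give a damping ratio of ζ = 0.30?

3550 N·s/m

c_c = 2√(k·m) = 2√(68300 × 513) = 11840 N·s/m.
c = ζ·c_c = 0.30 × 11840 = 3552 N·s/m.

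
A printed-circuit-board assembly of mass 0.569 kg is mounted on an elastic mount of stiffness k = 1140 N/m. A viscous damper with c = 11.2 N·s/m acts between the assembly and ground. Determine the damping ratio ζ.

0.220

ω_n = √(k/m) = √(1140/0.569) = 44.76 rad/s.
Critical damping c_c = 2√(k·m) = 2√(1140 × 0.569) = 50.94 N·s/m, so ζ = c/c_c = 11.2/50.94 = 0.2199.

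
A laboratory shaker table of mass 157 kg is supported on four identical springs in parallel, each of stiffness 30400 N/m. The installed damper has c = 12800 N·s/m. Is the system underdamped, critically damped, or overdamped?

overdamped

Parallel springs add: k_eq = 4 × 30400 = 121600 N/m.
c_c = 2√(k_eq·m) = 8739 N·s/m; ζ = c/c_c = 12800/8739 = 1.46.
Since ζ > 1 the system is overdamped.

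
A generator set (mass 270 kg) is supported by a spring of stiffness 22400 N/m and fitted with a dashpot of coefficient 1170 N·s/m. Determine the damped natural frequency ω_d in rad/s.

ω_n = √(k/m) = √(22400/270) = 9.108 rad/s.
Critical damping c_c = 2√(k·m) = 2√(22400 × 270) = 4919 N·s/m, so ζ = c/c_c = 1170/4919 = 0.2379.
ω_d = ω_n√(1 − ζ²) = 9.108 × √(1 − 0.0566) = 8.847 rad/s.

8.85 rad/s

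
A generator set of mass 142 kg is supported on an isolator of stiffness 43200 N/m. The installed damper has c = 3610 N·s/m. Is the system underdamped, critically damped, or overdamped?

c_c = 2√(k·m) = 4954 N·s/m; ζ = c/c_c = 3610/4954 = 0.729.
Since ζ < 1 the system is underdamped.

underdamped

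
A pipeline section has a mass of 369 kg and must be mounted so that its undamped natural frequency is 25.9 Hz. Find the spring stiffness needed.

9770000 N/m

ω_n = 2πf_n = 2π × 25.9 = 162.7 rad/s.
k = m·ω_n² = 369 × 162.7² = 369 × 26480 = 9772000 N/m.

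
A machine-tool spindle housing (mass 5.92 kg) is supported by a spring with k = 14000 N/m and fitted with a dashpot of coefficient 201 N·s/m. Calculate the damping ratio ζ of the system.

0.349

ω_n = √(k/m) = √(14000/5.92) = 48.63 rad/s.
Critical damping c_c = 2√(k·m) = 2√(14000 × 5.92) = 575.8 N·s/m, so ζ = c/c_c = 201/575.8 = 0.3491.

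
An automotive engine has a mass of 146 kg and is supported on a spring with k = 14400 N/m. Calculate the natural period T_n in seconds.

ω_n = √(k/m) = √(14400/146) = √98.63 = 9.931 rad/s.
T_n = 2π/ω_n = 6.283/9.931 = 0.6327 s.

0.633 s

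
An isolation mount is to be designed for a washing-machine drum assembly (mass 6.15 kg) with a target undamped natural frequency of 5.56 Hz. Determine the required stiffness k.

7510 N/m

ω_n = 2πf_n = 2π × 5.56 = 34.93 rad/s.
k = m·ω_n² = 6.15 × 34.93² = 6.15 × 1220 = 7506 N/m.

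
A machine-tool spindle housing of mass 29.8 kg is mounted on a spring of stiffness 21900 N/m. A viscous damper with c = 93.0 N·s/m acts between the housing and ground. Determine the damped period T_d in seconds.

0.232 s

ω_n = √(k/m) = √(21900/29.8) = 27.11 rad/s.
Critical damping c_c = 2√(k·m) = 2√(21900 × 29.8) = 1616 N·s/m, so ζ = c/c_c = 93.0/1616 = 0.05756.
ω_d = ω_n√(1 − ζ²) = 27.11 × √(1 − 0.00331) = 27.06 rad/s.
T_d = 2π/ω_d = 0.2322 s.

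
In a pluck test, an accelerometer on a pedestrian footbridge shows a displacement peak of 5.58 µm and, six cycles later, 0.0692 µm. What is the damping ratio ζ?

Logarithmic decrement δ = (1/n)·ln(x₀/x_n) = (1/6)·ln(5.58/0.0692) = (1/6)·ln(80.64) = 0.7317.
ζ = δ/√(4π² + δ²) = 0.7317/√(39.48 + 0.535) = 0.7317/6.326 = 0.1157.

0.116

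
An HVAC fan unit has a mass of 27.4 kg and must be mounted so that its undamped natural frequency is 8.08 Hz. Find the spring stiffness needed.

70600 N/m

ω_n = 2πf_n = 2π × 8.08 = 50.77 rad/s.
k = m·ω_n² = 27.4 × 50.77² = 27.4 × 2577 = 70620 N/m.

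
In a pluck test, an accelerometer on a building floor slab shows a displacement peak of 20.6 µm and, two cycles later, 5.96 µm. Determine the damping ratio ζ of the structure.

0.0982

Logarithmic decrement δ = (1/n)·ln(x₀/x_n) = (1/2)·ln(20.6/5.96) = (1/2)·ln(3.456) = 0.6201.
ζ = δ/√(4π² + δ²) = 0.6201/√(39.48 + 0.385) = 0.6201/6.314 = 0.09822.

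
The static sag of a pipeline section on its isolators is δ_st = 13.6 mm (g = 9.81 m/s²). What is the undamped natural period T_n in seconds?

0.234 s

ω_n = √(g/δ_st) = √(9.81/0.0136) = √721.3 = 26.86 rad/s.
T_n = 2π/ω_n = 6.283/26.86 = 0.2339 s.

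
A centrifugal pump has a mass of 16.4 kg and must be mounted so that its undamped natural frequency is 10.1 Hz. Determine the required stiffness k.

66000 N/m

ω_n = 2πf_n = 2π × 10.1 = 63.46 rad/s.
k = m·ω_n² = 16.4 × 63.46² = 16.4 × 4027 = 66050 N/m.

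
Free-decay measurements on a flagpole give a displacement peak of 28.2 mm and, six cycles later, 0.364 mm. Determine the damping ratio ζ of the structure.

0.115

Logarithmic decrement δ = (1/n)·ln(x₀/x_n) = (1/6)·ln(28.2/0.364) = (1/6)·ln(77.47) = 0.7250.
ζ = δ/√(4π² + δ²) = 0.7250/√(39.48 + 0.526) = 0.7250/6.325 = 0.1146.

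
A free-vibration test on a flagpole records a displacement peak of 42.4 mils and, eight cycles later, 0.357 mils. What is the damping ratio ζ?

0.0946

Logarithmic decrement δ = (1/n)·ln(x₀/x_n) = (1/8)·ln(42.4/0.357) = (1/8)·ln(118.8) = 0.5971.
ζ = δ/√(4π² + δ²) = 0.5971/√(39.48 + 0.357) = 0.5971/6.311 = 0.09461.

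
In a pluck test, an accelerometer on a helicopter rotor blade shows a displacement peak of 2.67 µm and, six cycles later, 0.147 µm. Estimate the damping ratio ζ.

0.0767

Logarithmic decrement δ = (1/n)·ln(x₀/x_n) = (1/6)·ln(2.67/0.147) = (1/6)·ln(18.16) = 0.4832.
ζ = δ/√(4π² + δ²) = 0.4832/√(39.48 + 0.234) = 0.4832/6.302 = 0.07668.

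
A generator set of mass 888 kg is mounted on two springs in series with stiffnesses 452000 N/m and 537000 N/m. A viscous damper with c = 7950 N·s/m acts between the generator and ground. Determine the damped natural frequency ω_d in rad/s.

16.0 rad/s

Series springs: 1/k_eq = 1/452000 + 1/537000 = 4.075×10^-6, so k_eq = 245400 N/m.
ω_n = √(k_eq/m) = √(245400/888) = 16.62 rad/s.
Critical damping c_c = 2√(k_eq·m) = 2√(245400 × 888) = 29530 N·s/m, so ζ = c/c_c = 7950/29530 = 0.2693.
ω_d = ω_n√(1 − ζ²) = 16.62 × √(1 − 0.0725) = 16.01 rad/s.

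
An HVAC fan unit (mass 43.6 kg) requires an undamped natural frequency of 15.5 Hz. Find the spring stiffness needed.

414000 N/m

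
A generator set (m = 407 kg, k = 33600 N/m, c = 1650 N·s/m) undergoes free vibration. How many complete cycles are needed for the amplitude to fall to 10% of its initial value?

ζ = c/(2√(km)) = 1650/(2√(33600 × 407)) = 1650/7396 = 0.2231.
Logarithmic decrement δ = 2πζ/√(1 − ζ²) = 2π × 0.2231/√(1 − 0.0498) = 1.438.
x_n/x₀ = e^(−nδ) ≤ 0.1; take ln: n ≥ ln(1/0.1)/δ = 2.303/1.438 = 1.601.
So 2 complete cycles are required.

2 cycles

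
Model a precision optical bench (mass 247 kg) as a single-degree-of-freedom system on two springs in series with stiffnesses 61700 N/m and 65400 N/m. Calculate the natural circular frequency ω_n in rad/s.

11.3 rad/s

Series springs: 1/k_eq = 1/61700 + 1/65400 = 3.150×10^-5, so k_eq = 31750 N/m.
ω_n = √(k_eq/m) = √(31750/247) = √128.5 = 11.34 rad/s.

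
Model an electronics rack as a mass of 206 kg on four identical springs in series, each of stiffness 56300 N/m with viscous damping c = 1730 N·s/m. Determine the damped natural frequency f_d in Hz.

1.13 Hz

Series springs: 1/k_eq = 4/56300, so k_eq = 56300/4 = 14080 N/m.
ω_n = √(k_eq/m) = √(14080/206) = 8.266 rad/s.
Critical damping c_c = 2√(k_eq·m) = 2√(14080 × 206) = 3406 N·s/m, so ζ = c/c_c = 1730/3406 = 0.5080.
ω_d = ω_n√(1 − ζ²) = 8.266 × √(1 − 0.258) = 7.120 rad/s.
f_d = ω_d/(2π) = 1.133 Hz.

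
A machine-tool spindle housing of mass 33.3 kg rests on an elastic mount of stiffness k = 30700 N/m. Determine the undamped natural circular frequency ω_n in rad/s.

ω_n = √(k/m) = √(30700/33.3) = √921.9 = 30.36 rad/s.

30.4 rad/s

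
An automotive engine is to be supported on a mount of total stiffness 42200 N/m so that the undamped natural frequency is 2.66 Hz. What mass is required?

151 kg

ω_n = 2πf_n = 2π × 2.66 = 16.71 rad/s.
m = k/ω_n² = 42200/16.71² = 42200/279.3 = 151.1 kg.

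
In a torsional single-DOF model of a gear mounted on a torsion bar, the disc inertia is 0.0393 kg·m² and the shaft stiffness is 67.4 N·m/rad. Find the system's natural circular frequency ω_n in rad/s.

ω_n = √(k_t/J) = √(67.4/0.0393) = √1715 = 41.41 rad/s.

41.4 rad/s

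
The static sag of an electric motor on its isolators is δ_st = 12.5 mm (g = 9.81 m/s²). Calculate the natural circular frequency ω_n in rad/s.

ω_n = √(g/δ_st) = √(9.81/0.0125) = √784.8 = 28.01 rad/s.

28.0 rad/s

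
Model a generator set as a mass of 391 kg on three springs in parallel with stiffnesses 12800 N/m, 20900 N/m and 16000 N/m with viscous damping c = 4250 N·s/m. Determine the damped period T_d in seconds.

0.636 s

Parallel springs add: k_eq = 12800 + 20900 + 16000 = 49700 N/m.
ω_n = √(k_eq/m) = √(49700/391) = 11.27 rad/s.
Critical damping c_c = 2√(k_eq·m) = 2√(49700 × 391) = 8817 N·s/m, so ζ = c/c_c = 4250/8817 = 0.4821.
ω_d = ω_n√(1 − ζ²) = 11.27 × √(1 − 0.232) = 9.878 rad/s.
T_d = 2π/ω_d = 0.6361 s.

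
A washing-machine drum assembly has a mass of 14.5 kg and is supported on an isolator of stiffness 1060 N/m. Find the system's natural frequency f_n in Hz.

1.36 Hz

ω_n = √(k/m) = √(1060/14.5) = √73.10 = 8.550 rad/s.
f_n = ω_n/(2π) = 8.550/6.283 = 1.361 Hz.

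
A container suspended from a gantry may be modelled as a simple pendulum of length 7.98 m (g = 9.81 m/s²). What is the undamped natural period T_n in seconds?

For a simple pendulum ω_n = √(g/L) = √(9.81/7.98) = √1.229 = 1.109 rad/s.
T_n = 2π/ω_n = 6.283/1.109 = 5.667 s.

5.67 s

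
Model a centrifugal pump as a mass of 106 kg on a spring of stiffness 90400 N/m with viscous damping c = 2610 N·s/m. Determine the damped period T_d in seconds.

0.237 s

ω_n = √(k/m) = √(90400/106) = 29.20 rad/s.
Critical damping c_c = 2√(k·m) = 2√(90400 × 106) = 6191 N·s/m, so ζ = c/c_c = 2610/6191 = 0.4216.
ω_d = ω_n√(1 − ζ²) = 29.20 × √(1 − 0.178) = 26.48 rad/s.
T_d = 2π/ω_d = 0.2373 s.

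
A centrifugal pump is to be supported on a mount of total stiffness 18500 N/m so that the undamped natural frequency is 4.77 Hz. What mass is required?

ω_n = 2πf_n = 2π × 4.77 = 29.97 rad/s.
m = k/ω_n² = 18500/29.97² = 18500/898.2 = 20.60 kg.

20.6 kg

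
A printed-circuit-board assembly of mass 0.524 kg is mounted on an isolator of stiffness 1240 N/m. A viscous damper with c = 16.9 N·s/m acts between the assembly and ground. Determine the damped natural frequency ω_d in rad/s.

45.9 rad/s

ω_n = √(k/m) = √(1240/0.524) = 48.65 rad/s.
Critical damping c_c = 2√(k·m) = 2√(1240 × 0.524) = 50.98 N·s/m, so ζ = c/c_c = 16.9/50.98 = 0.3315.
ω_d = ω_n√(1 − ζ²) = 48.65 × √(1 − 0.110) = 45.90 rad/s.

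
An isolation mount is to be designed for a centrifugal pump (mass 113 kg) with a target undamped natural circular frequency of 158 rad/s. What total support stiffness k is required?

k = m·ω_n² = 113 × 158.0² = 113 × 24960 = 2821000 N/m.

2820000 N/m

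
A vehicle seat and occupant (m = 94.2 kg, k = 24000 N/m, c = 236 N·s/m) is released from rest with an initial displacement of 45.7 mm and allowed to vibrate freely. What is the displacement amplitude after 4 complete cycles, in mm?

6.32 mm

ζ = c/(2√(km)) = 236/(2√(24000 × 94.2)) = 236/3007 = 0.07848.
Logarithmic decrement δ = 2πζ/√(1 − ζ²) = 2π × 0.07848/√(1 − 0.00616) = 0.4946.
After n cycles, x_n/x₀ = e^(−nδ), so x_4 = 45.7 × e^(−4 × 0.4946) = 45.7 × 0.1383 = 6.319 mm.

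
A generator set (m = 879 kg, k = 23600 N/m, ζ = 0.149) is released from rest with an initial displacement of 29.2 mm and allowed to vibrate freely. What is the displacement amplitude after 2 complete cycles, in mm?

Logarithmic decrement δ = 2πζ/√(1 − ζ²) = 2π × 0.1490/√(1 − 0.0222) = 0.9468.
After n cycles, x_n/x₀ = e^(−nδ), so x_2 = 29.2 × e^(−2 × 0.9468) = 29.2 × 0.1505 = 4.396 mm.

4.40 mm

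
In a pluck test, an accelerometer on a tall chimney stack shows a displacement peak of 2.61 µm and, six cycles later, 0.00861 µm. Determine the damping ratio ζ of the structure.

0.150

Logarithmic decrement δ = (1/n)·ln(x₀/x_n) = (1/6)·ln(2.61/0.00861) = (1/6)·ln(303.1) = 0.9524.
ζ = δ/√(4π² + δ²) = 0.9524/√(39.48 + 0.907) = 0.9524/6.355 = 0.1499.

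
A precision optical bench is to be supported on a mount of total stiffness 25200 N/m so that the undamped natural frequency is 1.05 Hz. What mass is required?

ω_n = 2πf_n = 2π × 1.05 = 6.597 rad/s.
m = k/ω_n² = 25200/6.597² = 25200/43.52 = 579.0 kg.

579 kg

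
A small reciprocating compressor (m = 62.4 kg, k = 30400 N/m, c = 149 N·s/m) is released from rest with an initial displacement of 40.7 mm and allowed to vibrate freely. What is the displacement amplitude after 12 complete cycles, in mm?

0.685 mm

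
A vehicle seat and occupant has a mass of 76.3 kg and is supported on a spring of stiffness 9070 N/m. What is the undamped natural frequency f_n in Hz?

1.74 Hz

ω_n = √(k/m) = √(9070/76.3) = √118.9 = 10.90 rad/s.
f_n = ω_n/(2π) = 10.90/6.283 = 1.735 Hz.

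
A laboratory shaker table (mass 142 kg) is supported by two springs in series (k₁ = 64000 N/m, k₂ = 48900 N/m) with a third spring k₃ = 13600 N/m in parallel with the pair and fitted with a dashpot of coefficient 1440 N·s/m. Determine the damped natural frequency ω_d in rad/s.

Series pair: k_s = k₁k₂/(k₁+k₂) = (64000)(48900)/(64000 + 48900) = 27720 N/m. In parallel with k₃: k_eq = 27720 + 13600 = 41320 N/m.
ω_n = √(k_eq/m) = √(41320/142) = 17.06 rad/s.
Critical damping c_c = 2√(k_eq·m) = 2√(41320 × 142) = 4845 N·s/m, so ζ = c/c_c = 1440/4845 = 0.2972.
ω_d = ω_n√(1 − ζ²) = 17.06 × √(1 − 0.0884) = 16.29 rad/s.

16.3 rad/s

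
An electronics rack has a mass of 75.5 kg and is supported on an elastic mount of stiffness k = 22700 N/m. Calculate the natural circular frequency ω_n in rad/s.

ω_n = √(k/m) = √(22700/75.5) = √300.7 = 17.34 rad/s.

17.3 rad/s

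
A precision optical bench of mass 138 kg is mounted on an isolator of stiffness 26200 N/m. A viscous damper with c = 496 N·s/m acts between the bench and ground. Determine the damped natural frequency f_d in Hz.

ω_n = √(k/m) = √(26200/138) = 13.78 rad/s.
Critical damping c_c = 2√(k·m) = 2√(26200 × 138) = 3803 N·s/m, so ζ = c/c_c = 496/3803 = 0.1304.
ω_d = ω_n√(1 − ζ²) = 13.78 × √(1 − 0.0170) = 13.66 rad/s.
f_d = ω_d/(2π) = 2.174 Hz.

2.17 Hz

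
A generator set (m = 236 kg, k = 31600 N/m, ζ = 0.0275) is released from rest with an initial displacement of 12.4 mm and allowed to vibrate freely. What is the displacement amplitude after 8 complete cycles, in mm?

3.11 mm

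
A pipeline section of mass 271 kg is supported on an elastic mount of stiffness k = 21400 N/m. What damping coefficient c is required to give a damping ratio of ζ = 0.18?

c_c = 2√(k·m) = 2√(21400 × 271) = 4816 N·s/m.
c = ζ·c_c = 0.18 × 4816 = 866.9 N·s/m.

867 N·s/m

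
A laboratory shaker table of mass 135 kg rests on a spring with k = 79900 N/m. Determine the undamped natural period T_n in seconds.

ω_n = √(k/m) = √(79900/135) = √591.9 = 24.33 rad/s.
T_n = 2π/ω_n = 6.283/24.33 = 0.2583 s.

0.258 s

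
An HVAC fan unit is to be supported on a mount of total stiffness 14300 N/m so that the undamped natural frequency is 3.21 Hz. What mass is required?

35.2 kg

ω_n = 2πf_n = 2π × 3.21 = 20.17 rad/s.
m = k/ω_n² = 14300/20.17² = 14300/406.8 = 35.15 kg.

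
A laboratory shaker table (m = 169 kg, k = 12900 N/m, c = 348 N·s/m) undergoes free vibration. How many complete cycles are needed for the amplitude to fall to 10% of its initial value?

4 cycles

ζ = c/(2√(km)) = 348/(2√(12900 × 169)) = 348/2953 = 0.1178.
Logarithmic decrement δ = 2πζ/√(1 − ζ²) = 2π × 0.1178/√(1 − 0.0139) = 0.7456.
x_n/x₀ = e^(−nδ) ≤ 0.1; take ln: n ≥ ln(1/0.1)/δ = 2.303/0.7456 = 3.088.
So 4 complete cycles are required.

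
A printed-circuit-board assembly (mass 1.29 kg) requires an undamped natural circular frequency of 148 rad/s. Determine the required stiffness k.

k = m·ω_n² = 1.29 × 148.0² = 1.29 × 21900 = 28260 N/m.

28300 N/m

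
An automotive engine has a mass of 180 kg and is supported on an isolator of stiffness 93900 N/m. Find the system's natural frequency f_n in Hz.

3.64 Hz

ω_n = √(k/m) = √(93900/180) = √521.7 = 22.84 rad/s.
f_n = ω_n/(2π) = 22.84/6.283 = 3.635 Hz.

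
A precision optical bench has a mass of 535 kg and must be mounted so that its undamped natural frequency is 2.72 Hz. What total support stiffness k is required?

156000 N/m

ω_n = 2πf_n = 2π × 2.72 = 17.09 rad/s.
k = m·ω_n² = 535 × 17.09² = 535 × 292.1 = 156300 N/m.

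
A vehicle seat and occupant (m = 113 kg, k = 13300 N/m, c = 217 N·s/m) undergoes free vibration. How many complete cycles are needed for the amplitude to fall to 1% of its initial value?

9 cycles

ζ = c/(2√(km)) = 217/(2√(13300 × 113)) = 217/2452 = 0.08850.
Logarithmic decrement δ = 2πζ/√(1 − ζ²) = 2π × 0.08850/√(1 − 0.00783) = 0.5583.
x_n/x₀ = e^(−nδ) ≤ 0.01; take ln: n ≥ ln(1/0.01)/δ = 4.605/0.5583 = 8.249.
So 9 complete cycles are required.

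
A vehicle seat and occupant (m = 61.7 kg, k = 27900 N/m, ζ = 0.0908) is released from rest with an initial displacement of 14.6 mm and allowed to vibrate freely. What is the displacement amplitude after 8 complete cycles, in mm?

0.149 mm

Logarithmic decrement δ = 2πζ/√(1 − ζ²) = 2π × 0.09080/√(1 − 0.00824) = 0.5729.
After n cycles, x_n/x₀ = e^(−nδ), so x_8 = 14.6 × e^(−8 × 0.5729) = 14.6 × 0.01022 = 0.1493 mm.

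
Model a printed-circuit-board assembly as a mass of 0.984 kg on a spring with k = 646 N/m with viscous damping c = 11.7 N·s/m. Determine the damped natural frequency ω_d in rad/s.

24.9 rad/s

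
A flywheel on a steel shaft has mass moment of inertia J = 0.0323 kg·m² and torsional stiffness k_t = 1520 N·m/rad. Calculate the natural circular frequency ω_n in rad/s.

ω_n = √(k_t/J) = √(1520/0.0323) = √47060 = 216.9 rad/s.

217 rad/s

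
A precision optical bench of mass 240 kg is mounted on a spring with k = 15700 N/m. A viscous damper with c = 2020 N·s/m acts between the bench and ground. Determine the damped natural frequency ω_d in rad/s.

6.91 rad/s

ω_n = √(k/m) = √(15700/240) = 8.088 rad/s.
Critical damping c_c = 2√(k·m) = 2√(15700 × 240) = 3882 N·s/m, so ζ = c/c_c = 2020/3882 = 0.5203.
ω_d = ω_n√(1 − ζ²) = 8.088 × √(1 − 0.271) = 6.907 rad/s.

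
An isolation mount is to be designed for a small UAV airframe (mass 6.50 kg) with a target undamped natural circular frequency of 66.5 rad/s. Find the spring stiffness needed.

28700 N/m

k = m·ω_n² = 6.50 × 66.50² = 6.50 × 4422 = 28740 N/m.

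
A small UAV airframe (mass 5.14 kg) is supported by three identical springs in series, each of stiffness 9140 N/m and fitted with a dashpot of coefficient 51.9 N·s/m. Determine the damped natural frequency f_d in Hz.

Series springs: 1/k_eq = 3/9140, so k_eq = 9140/3 = 3047 N/m.
ω_n = √(k_eq/m) = √(3047/5.14) = 24.35 rad/s.
Critical damping c_c = 2√(k_eq·m) = 2√(3047 × 5.14) = 250.3 N·s/m, so ζ = c/c_c = 51.9/250.3 = 0.2074.
ω_d = ω_n√(1 − ζ²) = 24.35 × √(1 − 0.0430) = 23.82 rad/s.
f_d = ω_d/(2π) = 3.791 Hz.

3.79 Hz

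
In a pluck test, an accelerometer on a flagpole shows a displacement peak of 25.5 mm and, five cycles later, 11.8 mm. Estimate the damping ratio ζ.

Logarithmic decrement δ = (1/n)·ln(x₀/x_n) = (1/5)·ln(25.5/11.8) = (1/5)·ln(2.161) = 0.1541.
ζ = δ/√(4π² + δ²) = 0.1541/√(39.48 + 0.0238) = 0.1541/6.285 = 0.02452.

0.0245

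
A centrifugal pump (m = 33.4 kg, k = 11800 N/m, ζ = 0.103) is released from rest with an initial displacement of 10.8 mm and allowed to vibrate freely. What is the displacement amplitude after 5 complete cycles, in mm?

Logarithmic decrement δ = 2πζ/√(1 − ζ²) = 2π × 0.1030/√(1 − 0.0106) = 0.6506.
After n cycles, x_n/x₀ = e^(−nδ), so x_5 = 10.8 × e^(−5 × 0.6506) = 10.8 × 0.03865 = 0.4174 mm.

0.417 mm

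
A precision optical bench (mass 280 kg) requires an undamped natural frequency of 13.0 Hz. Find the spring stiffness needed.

1870000 N/m

ω_n = 2πf_n = 2π × 13.0 = 81.68 rad/s.
k = m·ω_n² = 280 × 81.68² = 280 × 6672 = 1868000 N/m.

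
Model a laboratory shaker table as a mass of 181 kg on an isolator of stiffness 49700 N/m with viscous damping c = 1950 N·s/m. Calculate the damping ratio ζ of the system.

0.325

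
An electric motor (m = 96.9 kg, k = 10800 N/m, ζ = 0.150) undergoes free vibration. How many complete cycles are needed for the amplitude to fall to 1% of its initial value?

5 cycles

Logarithmic decrement δ = 2πζ/√(1 − ζ²) = 2π × 0.1500/√(1 − 0.0225) = 0.9533.
x_n/x₀ = e^(−nδ) ≤ 0.01; take ln: n ≥ ln(1/0.01)/δ = 4.605/0.9533 = 4.831.
So 5 complete cycles are required.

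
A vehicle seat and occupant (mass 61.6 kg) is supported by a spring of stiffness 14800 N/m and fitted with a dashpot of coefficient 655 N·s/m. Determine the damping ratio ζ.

0.343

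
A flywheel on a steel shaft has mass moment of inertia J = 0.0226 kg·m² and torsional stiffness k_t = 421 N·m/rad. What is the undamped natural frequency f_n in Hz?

21.7 Hz

ω_n = √(k_t/J) = √(421/0.0226) = √18630 = 136.5 rad/s.
f_n = ω_n/(2π) = 136.5/6.283 = 21.72 Hz.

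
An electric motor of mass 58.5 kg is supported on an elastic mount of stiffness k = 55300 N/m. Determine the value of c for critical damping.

3600 N·s/m

c_c = 2√(k·m) = 2√(55300 × 58.5) = 2 × 1799 = 3597 N·s/m.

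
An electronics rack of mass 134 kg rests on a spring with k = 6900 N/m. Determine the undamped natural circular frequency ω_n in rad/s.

7.18 rad/s

ω_n = √(k/m) = √(6900/134) = √51.49 = 7.176 rad/s.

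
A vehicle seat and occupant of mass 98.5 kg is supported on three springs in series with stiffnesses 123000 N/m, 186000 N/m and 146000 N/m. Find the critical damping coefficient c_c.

4400 N·s/m

Series springs: 1/k_eq = 1/123000 + 1/186000 + 1/146000 = 2.036×10^-5, so k_eq = 49130 N/m.
c_c = 2√(k_eq·m) = 2√(49130 × 98.5) = 2 × 2200 = 4400 N·s/m.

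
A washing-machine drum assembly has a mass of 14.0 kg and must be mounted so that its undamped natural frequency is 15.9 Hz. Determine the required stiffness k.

ω_n = 2πf_n = 2π × 15.9 = 99.90 rad/s.
k = m·ω_n² = 14.0 × 99.90² = 14.0 × 9981 = 139700 N/m.

140000 N/m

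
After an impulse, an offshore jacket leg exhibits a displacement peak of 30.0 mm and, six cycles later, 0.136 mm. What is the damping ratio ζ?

0.142

Logarithmic decrement δ = (1/n)·ln(x₀/x_n) = (1/6)·ln(30.0/0.136) = (1/6)·ln(220.6) = 0.8994.
ζ = δ/√(4π² + δ²) = 0.8994/√(39.48 + 0.809) = 0.8994/6.347 = 0.1417.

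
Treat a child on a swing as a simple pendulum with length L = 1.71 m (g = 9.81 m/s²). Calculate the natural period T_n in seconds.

2.62 s

For a simple pendulum ω_n = √(g/L) = √(9.81/1.71) = √5.737 = 2.395 rad/s.
T_n = 2π/ω_n = 6.283/2.395 = 2.623 s.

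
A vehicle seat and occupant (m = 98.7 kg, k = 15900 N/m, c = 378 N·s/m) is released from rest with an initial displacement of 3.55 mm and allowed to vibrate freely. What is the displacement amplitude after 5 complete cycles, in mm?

0.0294 mm

ζ = c/(2√(km)) = 378/(2√(15900 × 98.7)) = 378/2505 = 0.1509.
Logarithmic decrement δ = 2πζ/√(1 − ζ²) = 2π × 0.1509/√(1 − 0.0228) = 0.9589.
After n cycles, x_n/x₀ = e^(−nδ), so x_5 = 3.55 × e^(−5 × 0.9589) = 3.55 × 0.008274 = 0.02937 mm.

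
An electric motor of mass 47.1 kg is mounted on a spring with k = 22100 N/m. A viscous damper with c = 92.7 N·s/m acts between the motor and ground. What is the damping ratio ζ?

0.0454

ω_n = √(k/m) = √(22100/47.1) = 21.66 rad/s.
Critical damping c_c = 2√(k·m) = 2√(22100 × 47.1) = 2040 N·s/m, so ζ = c/c_c = 92.7/2040 = 0.04543.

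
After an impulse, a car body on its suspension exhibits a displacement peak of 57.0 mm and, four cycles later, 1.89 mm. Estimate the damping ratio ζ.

0.134

Logarithmic decrement δ = (1/n)·ln(x₀/x_n) = (1/4)·ln(57.0/1.89) = (1/4)·ln(30.16) = 0.8516.
ζ = δ/√(4π² + δ²) = 0.8516/√(39.48 + 0.725) = 0.8516/6.341 = 0.1343.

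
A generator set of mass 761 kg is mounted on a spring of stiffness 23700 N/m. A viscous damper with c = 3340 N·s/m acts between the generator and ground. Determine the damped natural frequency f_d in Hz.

0.817 Hz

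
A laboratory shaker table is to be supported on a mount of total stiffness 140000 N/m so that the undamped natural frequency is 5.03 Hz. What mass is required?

ω_n = 2πf_n = 2π × 5.03 = 31.60 rad/s.
m = k/ω_n² = 140000/31.60² = 140000/998.8 = 140.2 kg.

140 kg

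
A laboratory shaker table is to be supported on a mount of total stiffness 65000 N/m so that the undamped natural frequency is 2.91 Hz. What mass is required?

194 kg

ω_n = 2πf_n = 2π × 2.91 = 18.28 rad/s.
m = k/ω_n² = 65000/18.28² = 65000/334.3 = 194.4 kg.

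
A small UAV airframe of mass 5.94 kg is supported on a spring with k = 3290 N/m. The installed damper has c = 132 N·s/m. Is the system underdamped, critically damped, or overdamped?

underdamped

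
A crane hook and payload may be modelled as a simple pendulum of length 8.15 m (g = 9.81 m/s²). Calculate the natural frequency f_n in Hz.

0.175 Hz

For a simple pendulum ω_n = √(g/L) = √(9.81/8.15) = √1.204 = 1.097 rad/s.
f_n = ω_n/(2π) = 1.097/6.283 = 0.1746 Hz.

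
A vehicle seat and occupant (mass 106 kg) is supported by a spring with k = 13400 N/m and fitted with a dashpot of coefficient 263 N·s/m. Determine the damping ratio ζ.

ω_n = √(k/m) = √(13400/106) = 11.24 rad/s.
Critical damping c_c = 2√(k·m) = 2√(13400 × 106) = 2384 N·s/m, so ζ = c/c_c = 263/2384 = 0.1103.

0.110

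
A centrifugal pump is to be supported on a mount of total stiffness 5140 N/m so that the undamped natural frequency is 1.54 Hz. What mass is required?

54.9 kg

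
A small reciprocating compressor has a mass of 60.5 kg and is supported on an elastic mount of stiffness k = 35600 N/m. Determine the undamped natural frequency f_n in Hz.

3.86 Hz

ω_n = √(k/m) = √(35600/60.5) = √588.4 = 24.26 rad/s.
f_n = ω_n/(2π) = 24.26/6.283 = 3.861 Hz.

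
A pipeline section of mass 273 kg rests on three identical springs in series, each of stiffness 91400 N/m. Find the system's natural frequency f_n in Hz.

Series springs: 1/k_eq = 3/91400, so k_eq = 91400/3 = 30470 N/m.
ω_n = √(k_eq/m) = √(30470/273) = √111.6 = 10.56 rad/s.
f_n = ω_n/(2π) = 10.56/6.283 = 1.681 Hz.

1.68 Hz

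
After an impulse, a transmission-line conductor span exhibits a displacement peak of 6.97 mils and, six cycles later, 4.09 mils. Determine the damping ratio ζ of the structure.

Logarithmic decrement δ = (1/n)·ln(x₀/x_n) = (1/6)·ln(6.97/4.09) = (1/6)·ln(1.704) = 0.08885.
ζ = δ/√(4π² + δ²) = 0.08885/√(39.48 + 0.00789) = 0.08885/6.284 = 0.01414.

0.0141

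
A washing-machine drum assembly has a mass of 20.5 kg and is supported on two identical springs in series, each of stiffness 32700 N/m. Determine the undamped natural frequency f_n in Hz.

Series springs: 1/k_eq = 2/32700, so k_eq = 32700/2 = 16350 N/m.
ω_n = √(k_eq/m) = √(16350/20.5) = √797.6 = 28.24 rad/s.
f_n = ω_n/(2π) = 28.24/6.283 = 4.495 Hz.

4.49 Hz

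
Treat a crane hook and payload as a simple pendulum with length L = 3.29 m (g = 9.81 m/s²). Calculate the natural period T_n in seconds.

3.64 s

For a simple pendulum ω_n = √(g/L) = √(9.81/3.29) = √2.982 = 1.727 rad/s.
T_n = 2π/ω_n = 6.283/1.727 = 3.639 s.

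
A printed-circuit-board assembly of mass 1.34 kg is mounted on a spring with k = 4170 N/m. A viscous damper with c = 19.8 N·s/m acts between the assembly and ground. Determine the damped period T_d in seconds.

ω_n = √(k/m) = √(4170/1.34) = 55.78 rad/s.
Critical damping c_c = 2√(k·m) = 2√(4170 × 1.34) = 149.5 N·s/m, so ζ = c/c_c = 19.8/149.5 = 0.1324.
ω_d = ω_n√(1 − ζ²) = 55.78 × √(1 − 0.0175) = 55.29 rad/s.
T_d = 2π/ω_d = 0.1136 s.

0.114 s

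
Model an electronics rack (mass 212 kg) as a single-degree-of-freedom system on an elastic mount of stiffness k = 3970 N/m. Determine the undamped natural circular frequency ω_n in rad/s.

ω_n = √(k/m) = √(3970/212) = √18.73 = 4.327 rad/s.

4.33 rad/s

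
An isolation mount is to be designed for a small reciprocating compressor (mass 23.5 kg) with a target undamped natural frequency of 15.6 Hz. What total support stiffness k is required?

ω_n = 2πf_n = 2π × 15.6 = 98.02 rad/s.
k = m·ω_n² = 23.5 × 98.02² = 23.5 × 9607 = 225800 N/m.

226000 N/m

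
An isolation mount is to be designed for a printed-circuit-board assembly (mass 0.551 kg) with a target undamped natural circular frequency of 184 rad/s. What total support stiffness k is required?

18700 N/m

k = m·ω_n² = 0.551 × 184.0² = 0.551 × 33860 = 18650 N/m.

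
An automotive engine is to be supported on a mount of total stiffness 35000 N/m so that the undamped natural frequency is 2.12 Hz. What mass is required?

ω_n = 2πf_n = 2π × 2.12 = 13.32 rad/s.
m = k/ω_n² = 35000/13.32² = 35000/177.4 = 197.3 kg.

197 kg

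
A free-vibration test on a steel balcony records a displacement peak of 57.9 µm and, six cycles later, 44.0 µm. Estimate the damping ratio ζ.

Logarithmic decrement δ = (1/n)·ln(x₀/x_n) = (1/6)·ln(57.9/44.0) = (1/6)·ln(1.316) = 0.04575.
ζ = δ/√(4π² + δ²) = 0.04575/√(39.48 + 0.00209) = 0.04575/6.283 = 0.007282.

0.00728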